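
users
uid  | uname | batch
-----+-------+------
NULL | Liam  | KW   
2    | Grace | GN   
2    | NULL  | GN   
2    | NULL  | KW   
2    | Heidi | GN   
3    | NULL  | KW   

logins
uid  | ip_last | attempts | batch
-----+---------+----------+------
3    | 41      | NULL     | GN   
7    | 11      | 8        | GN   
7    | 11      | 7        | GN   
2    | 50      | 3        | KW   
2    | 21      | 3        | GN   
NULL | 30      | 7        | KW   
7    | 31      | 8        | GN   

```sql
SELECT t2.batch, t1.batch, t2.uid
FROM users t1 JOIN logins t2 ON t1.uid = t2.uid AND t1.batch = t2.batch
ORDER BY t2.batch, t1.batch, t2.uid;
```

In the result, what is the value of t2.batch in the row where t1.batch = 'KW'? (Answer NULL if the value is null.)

KW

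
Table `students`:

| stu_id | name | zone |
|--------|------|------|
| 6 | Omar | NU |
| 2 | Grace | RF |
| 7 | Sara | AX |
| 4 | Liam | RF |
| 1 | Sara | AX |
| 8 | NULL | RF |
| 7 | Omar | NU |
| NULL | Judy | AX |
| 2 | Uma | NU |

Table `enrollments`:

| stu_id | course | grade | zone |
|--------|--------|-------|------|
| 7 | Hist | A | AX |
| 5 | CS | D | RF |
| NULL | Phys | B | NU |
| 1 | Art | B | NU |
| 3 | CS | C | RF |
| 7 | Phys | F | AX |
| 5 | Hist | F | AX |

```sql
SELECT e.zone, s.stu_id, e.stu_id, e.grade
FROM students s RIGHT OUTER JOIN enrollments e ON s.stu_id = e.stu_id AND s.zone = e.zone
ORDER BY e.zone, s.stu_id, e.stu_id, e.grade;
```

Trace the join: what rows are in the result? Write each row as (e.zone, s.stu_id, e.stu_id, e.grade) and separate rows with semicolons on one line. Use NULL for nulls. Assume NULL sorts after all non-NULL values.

(AX, 7, 7, A); (AX, 7, 7, F); (AX, NULL, 5, F); (NU, NULL, 1, B); (NU, NULL, NULL, B); (RF, NULL, 3, C); (RF, NULL, 5, D)

RIGHT JOIN keeps every row from `enrollments`; unmatched rows get NULL for `students`'s columns.
Matching on s.stu_id = e.stu_id AND s.zone = e.zone. A NULL in a compared column never satisfies the condition.
- s row (stu_id=6, zone=NU): no match.
- s row (stu_id=2, zone=RF): no match.
- s row (stu_id=7, zone=AX): matches 2 e row(s) → 2 output row(s).
- s row (stu_id=4, zone=RF): no match.
- s row (stu_id=1, zone=AX): no match.
- s row (stu_id=8, zone=RF): no match.
- s row (stu_id=7, zone=NU): no match.
- s row (stu_id=NULL, zone=AX): no match.
- s row (stu_id=2, zone=NU): no match.
- 5 row(s) from e found no s partner → padded with NULL.
After projecting and ordering:
e.zone | s.stu_id | e.stu_id | e.grade
AX | 7 | 7 | A
AX | 7 | 7 | F
AX | NULL | 5 | F
NU | NULL | 1 | B
NU | NULL | NULL | B
RF | NULL | 3 | C
RF | NULL | 5 | D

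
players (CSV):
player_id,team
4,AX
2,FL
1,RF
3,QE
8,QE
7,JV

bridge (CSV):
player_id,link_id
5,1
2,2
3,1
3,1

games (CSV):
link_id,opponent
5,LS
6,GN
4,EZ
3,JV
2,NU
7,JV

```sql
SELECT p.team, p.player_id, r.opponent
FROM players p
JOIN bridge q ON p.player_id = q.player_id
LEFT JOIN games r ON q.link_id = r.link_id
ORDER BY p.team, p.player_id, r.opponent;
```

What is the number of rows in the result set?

3

Evaluate left to right. First `players p INNER JOIN bridge q` on player_id: 3 row(s).
Then LEFT JOIN `games r` on link_id: each of those 3 rows is kept; rows whose q.link_id has no match in r get NULL for r's columns.
Result: 3 row(s).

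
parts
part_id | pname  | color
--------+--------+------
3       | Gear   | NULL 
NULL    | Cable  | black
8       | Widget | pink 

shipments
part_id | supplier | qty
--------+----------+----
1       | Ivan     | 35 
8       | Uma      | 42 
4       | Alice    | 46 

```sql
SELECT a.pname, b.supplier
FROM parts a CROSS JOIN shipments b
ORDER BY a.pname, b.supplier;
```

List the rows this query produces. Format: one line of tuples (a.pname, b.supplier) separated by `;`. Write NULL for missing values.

(Cable, Alice); (Cable, Ivan); (Cable, Uma); (Gear, Alice); (Gear, Ivan); (Gear, Uma); (Widget, Alice); (Widget, Ivan); (Widget, Uma)

CROSS JOIN pairs every row of `parts` with every row of `shipments`: 3 × 3 = 9 rows.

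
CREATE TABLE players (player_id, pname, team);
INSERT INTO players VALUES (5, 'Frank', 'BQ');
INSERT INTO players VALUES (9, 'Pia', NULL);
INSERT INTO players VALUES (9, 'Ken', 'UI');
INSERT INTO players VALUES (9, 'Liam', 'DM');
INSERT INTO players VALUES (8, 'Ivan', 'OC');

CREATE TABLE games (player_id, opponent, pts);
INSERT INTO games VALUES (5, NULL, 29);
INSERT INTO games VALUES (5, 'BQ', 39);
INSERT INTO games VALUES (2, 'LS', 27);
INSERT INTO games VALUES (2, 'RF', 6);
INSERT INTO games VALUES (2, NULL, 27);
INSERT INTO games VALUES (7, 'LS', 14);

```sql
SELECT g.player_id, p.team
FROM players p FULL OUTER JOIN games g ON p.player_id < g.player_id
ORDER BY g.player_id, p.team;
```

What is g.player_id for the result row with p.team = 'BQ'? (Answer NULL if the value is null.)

7

FULL OUTER JOIN keeps every row from both sides; unmatched rows get NULL for the other side's columns.
Matching on p.player_id < g.player_id.
- p row (player_id=5): matches 1 g row(s) → 1 output row(s).
- p row (player_id=9): no match → kept, g columns NULL.
- p row (player_id=9): no match → kept, g columns NULL.
- p row (player_id=9): no match → kept, g columns NULL.
- p row (player_id=8): no match → kept, g columns NULL.
- plus 5 unmatched g row(s), each kept with NULL p columns.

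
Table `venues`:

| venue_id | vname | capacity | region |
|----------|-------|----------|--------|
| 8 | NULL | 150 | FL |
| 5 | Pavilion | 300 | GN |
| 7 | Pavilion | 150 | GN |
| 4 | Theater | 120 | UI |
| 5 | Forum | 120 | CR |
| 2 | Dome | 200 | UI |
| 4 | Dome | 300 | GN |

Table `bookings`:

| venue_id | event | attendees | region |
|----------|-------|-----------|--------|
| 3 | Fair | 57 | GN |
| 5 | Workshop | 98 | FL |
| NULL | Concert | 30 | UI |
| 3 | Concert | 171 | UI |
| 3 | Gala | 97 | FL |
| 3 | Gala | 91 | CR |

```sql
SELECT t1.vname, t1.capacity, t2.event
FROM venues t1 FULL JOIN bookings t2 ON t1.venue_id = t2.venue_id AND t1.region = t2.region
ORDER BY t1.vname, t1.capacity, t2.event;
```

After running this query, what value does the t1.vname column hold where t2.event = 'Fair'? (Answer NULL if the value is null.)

NULL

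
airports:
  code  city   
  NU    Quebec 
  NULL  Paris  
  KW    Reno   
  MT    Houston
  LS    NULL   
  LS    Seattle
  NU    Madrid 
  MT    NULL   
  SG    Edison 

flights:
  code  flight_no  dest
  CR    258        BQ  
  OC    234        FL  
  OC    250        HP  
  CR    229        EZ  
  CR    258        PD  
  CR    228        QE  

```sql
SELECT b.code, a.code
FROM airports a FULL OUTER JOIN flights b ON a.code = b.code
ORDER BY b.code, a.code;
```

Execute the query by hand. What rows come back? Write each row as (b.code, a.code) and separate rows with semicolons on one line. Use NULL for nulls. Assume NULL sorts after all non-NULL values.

FULL OUTER JOIN keeps every row from both sides; unmatched rows get NULL for the other side's columns.
Matching on a.code = b.code. A NULL in a compared column never satisfies the condition.
- a row (code=NU): no match → kept, b columns NULL.
- a row (code=NULL): no match → kept, b columns NULL.
- a row (code=KW): no match → kept, b columns NULL.
- a row (code=MT): no match → kept, b columns NULL.
- a row (code=LS): no match → kept, b columns NULL.
- a row (code=LS): no match → kept, b columns NULL.
- a row (code=NU): no match → kept, b columns NULL.
- a row (code=MT): no match → kept, b columns NULL.
- a row (code=SG): no match → kept, b columns NULL.
- 6 b row(s) had no a match → kept, a columns NULL.

(CR, NULL); (CR, NULL); (CR, NULL); (CR, NULL); (OC, NULL); (OC, NULL); (NULL, KW); (NULL, LS); (NULL, LS); (NULL, MT); (NULL, MT); (NULL, NU); (NULL, NU); (NULL, SG); (NULL, NULL)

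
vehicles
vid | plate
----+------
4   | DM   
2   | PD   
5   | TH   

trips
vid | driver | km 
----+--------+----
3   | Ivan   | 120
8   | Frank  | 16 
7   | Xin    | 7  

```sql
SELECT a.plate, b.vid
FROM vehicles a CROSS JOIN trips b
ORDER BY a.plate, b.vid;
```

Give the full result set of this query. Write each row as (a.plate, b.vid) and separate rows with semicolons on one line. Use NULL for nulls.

CROSS JOIN pairs every row of `vehicles` with every row of `trips`: 3 × 3 = 9 rows.

(DM, 3); (DM, 7); (DM, 8); (PD, 3); (PD, 7); (PD, 8); (TH, 3); (TH, 7); (TH, 8)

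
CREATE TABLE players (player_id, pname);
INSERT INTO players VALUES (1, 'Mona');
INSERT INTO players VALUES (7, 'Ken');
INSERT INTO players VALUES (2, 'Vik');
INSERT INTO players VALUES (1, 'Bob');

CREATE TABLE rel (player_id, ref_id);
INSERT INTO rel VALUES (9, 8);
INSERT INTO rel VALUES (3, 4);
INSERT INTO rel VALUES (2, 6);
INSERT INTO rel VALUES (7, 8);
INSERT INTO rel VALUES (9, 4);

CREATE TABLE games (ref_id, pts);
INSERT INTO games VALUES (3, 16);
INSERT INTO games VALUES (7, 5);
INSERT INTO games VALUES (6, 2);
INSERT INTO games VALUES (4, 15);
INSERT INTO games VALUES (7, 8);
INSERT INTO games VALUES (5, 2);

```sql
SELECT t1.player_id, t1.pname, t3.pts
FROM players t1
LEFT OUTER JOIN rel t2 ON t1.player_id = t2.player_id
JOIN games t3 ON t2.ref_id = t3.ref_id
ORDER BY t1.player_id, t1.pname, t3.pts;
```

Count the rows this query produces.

1

Joins associate left-to-right: players LEFT JOIN rel on player_id gives 4 intermediate row(s).
Then INNER JOIN `games t3` on ref_id: keep only rows whose t2.ref_id appears in t3.
Result: 1 row(s).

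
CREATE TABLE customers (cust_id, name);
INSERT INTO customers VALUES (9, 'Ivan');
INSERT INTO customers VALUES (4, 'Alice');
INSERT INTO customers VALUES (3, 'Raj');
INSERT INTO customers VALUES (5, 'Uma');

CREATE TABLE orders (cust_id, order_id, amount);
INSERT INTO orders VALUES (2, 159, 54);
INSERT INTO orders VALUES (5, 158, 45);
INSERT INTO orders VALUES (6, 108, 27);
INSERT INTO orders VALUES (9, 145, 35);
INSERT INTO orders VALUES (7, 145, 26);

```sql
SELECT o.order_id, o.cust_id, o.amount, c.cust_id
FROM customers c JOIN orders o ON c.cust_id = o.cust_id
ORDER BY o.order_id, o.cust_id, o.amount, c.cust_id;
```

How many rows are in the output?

2

INNER JOIN keeps only pairs where the ON condition holds.
Matching on c.cust_id = o.cust_id.
- cust_id=9: 1 matching o row(s), so 1 row(s) emitted.
- cust_id=4: no matching o row, dropped.
- cust_id=3: no matching o row, dropped.
- cust_id=5: 1 matching o row(s), so 1 row(s) emitted.
Total: 2 rows.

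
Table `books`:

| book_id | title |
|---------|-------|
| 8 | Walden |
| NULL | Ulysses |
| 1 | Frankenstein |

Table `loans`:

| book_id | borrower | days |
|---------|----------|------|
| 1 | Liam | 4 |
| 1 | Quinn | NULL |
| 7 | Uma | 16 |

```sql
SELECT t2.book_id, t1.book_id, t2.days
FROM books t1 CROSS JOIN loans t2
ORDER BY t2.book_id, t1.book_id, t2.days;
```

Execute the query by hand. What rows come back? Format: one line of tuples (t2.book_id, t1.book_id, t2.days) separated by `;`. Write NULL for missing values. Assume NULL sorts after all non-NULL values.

CROSS JOIN pairs every row of `books` with every row of `loans`: 3 × 3 = 9 rows.
After projecting and ordering:
t2.book_id | t1.book_id | t2.days
1 | 1 | 4
1 | 1 | NULL
1 | 8 | 4
1 | 8 | NULL
1 | NULL | 4
1 | NULL | NULL
7 | 1 | 16
7 | 8 | 16
7 | NULL | 16

(1, 1, 4); (1, 1, NULL); (1, 8, 4); (1, 8, NULL); (1, NULL, 4); (1, NULL, NULL); (7, 1, 16); (7, 8, 16); (7, NULL, 16)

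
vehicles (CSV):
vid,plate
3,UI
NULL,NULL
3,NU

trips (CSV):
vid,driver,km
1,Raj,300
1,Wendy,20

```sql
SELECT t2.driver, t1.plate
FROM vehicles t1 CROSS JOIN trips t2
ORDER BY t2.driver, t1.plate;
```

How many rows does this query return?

6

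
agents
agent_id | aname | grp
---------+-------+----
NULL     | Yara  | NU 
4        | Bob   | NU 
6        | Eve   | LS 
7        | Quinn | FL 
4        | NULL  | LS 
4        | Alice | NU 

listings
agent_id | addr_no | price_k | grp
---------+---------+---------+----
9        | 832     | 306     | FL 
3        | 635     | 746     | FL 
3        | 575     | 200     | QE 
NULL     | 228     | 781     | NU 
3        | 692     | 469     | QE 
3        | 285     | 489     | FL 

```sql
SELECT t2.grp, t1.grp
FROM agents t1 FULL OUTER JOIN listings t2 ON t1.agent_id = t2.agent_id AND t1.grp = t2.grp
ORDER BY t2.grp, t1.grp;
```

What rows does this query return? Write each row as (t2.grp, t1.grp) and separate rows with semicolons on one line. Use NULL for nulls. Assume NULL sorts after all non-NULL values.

(FL, NULL); (FL, NULL); (FL, NULL); (NU, NULL); (QE, NULL); (QE, NULL); (NULL, FL); (NULL, LS); (NULL, LS); (NULL, NU); (NULL, NU); (NULL, NU)

FULL OUTER JOIN keeps every row from both sides; unmatched rows get NULL for the other side's columns.
Matching on t1.agent_id = t2.agent_id AND t1.grp = t2.grp. A NULL in a compared column never satisfies the condition.
- t1[0] agent_id=NULL, grp=NU → no match; kept with NULLs on the t2 side.
- t1[1] agent_id=4, grp=NU → no match; kept with NULLs on the t2 side.
- t1[2] agent_id=6, grp=LS → no match; kept with NULLs on the t2 side.
- t1[3] agent_id=7, grp=FL → no match; kept with NULLs on the t2 side.
- t1[4] agent_id=4, grp=LS → no match; kept with NULLs on the t2 side.
- t1[5] agent_id=4, grp=NU → no match; kept with NULLs on the t2 side.
- 6 row(s) from t2 found no t1 partner → padded with NULL.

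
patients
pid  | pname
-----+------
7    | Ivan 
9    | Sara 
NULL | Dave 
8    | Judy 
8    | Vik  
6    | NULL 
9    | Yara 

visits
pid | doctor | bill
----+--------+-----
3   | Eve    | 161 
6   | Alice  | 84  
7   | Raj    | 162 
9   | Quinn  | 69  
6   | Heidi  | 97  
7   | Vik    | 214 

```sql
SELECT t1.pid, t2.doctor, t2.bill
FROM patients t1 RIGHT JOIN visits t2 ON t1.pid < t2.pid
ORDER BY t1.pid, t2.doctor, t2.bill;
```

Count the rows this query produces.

RIGHT JOIN keeps every row from `visits`; unmatched rows get NULL for `patients`'s columns.
Matching on t1.pid < t2.pid. A NULL in a compared column never satisfies the condition.
- pid=7: 1 matching t2 row(s), so 1 row(s) emitted.
- pid=9: no matching t2 row.
- pid=NULL: no matching t2 row.
- pid=8: 1 matching t2 row(s), so 1 row(s) emitted.
- pid=8: 1 matching t2 row(s), so 1 row(s) emitted.
- pid=6: 3 matching t2 row(s), so 3 row(s) emitted.
- pid=9: no matching t2 row.
- plus 3 unmatched t2 row(s), each kept with NULL t1 columns.
Total: 6 matched + 3 padded = 9 rows.

9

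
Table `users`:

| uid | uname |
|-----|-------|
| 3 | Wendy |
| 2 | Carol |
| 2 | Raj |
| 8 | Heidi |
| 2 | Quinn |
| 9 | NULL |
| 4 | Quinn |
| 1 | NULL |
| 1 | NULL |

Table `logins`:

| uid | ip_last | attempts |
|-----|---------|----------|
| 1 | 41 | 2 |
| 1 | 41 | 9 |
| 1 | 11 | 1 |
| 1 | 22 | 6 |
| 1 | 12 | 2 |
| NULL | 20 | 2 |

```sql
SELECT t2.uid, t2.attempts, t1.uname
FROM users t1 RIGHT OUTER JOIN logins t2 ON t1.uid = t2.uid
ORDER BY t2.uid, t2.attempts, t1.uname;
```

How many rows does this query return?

11

RIGHT JOIN keeps every row from `logins`; unmatched rows get NULL for `users`'s columns.
Matching on t1.uid = t2.uid. A NULL in a compared column never satisfies the condition.
Matched pairs: 10; unmatched t2 rows kept: 1.
Total: 10 matched + 1 padded = 11 rows.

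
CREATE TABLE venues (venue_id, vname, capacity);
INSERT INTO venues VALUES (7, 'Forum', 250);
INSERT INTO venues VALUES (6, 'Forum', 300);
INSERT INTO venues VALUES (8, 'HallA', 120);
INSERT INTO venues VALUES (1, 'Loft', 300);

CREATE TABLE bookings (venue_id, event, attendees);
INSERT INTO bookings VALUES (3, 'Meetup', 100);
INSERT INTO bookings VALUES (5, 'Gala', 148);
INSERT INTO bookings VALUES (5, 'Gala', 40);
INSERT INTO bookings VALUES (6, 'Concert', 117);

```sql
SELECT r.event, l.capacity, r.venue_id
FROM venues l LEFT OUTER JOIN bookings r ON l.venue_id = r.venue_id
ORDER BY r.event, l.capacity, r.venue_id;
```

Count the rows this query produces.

4

LEFT JOIN keeps every row from `venues`; unmatched rows get NULL for `bookings`'s columns.
Matching on l.venue_id = r.venue_id.
- l (venue_id=7) has no partner → padded with NULL.
- l (venue_id=6) pairs with 1 row(s) of r.
- l (venue_id=8) has no partner → padded with NULL.
- l (venue_id=1) has no partner → padded with NULL.
Total: 1 matched + 3 padded = 4 rows.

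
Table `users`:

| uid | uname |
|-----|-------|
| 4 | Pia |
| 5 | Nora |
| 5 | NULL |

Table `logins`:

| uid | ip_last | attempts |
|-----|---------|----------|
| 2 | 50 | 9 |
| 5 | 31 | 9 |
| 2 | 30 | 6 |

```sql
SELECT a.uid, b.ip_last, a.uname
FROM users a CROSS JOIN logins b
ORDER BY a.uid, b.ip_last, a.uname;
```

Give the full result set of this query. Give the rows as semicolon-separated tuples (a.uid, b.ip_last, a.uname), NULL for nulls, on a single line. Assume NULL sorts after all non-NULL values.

(4, 30, Pia); (4, 31, Pia); (4, 50, Pia); (5, 30, Nora); (5, 30, NULL); (5, 31, Nora); (5, 31, NULL); (5, 50, Nora); (5, 50, NULL)

CROSS JOIN pairs every row of `users` with every row of `logins`: 3 × 3 = 9 rows.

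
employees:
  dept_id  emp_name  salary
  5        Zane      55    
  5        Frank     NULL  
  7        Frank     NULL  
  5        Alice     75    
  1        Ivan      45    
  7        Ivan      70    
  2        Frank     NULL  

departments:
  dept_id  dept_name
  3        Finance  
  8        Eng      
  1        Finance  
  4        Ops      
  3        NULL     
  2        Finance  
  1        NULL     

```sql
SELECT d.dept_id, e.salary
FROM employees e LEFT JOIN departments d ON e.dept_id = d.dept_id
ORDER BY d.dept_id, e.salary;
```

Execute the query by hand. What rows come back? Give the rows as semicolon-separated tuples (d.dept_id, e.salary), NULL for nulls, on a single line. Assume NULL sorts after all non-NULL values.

LEFT JOIN keeps every row from `employees`; unmatched rows get NULL for `departments`'s columns.
Matching on e.dept_id = d.dept_id.
Matched pairs: 3; unmatched e rows kept: 5.

(1, 45); (1, 45); (2, NULL); (NULL, 55); (NULL, 70); (NULL, 75); (NULL, NULL); (NULL, NULL)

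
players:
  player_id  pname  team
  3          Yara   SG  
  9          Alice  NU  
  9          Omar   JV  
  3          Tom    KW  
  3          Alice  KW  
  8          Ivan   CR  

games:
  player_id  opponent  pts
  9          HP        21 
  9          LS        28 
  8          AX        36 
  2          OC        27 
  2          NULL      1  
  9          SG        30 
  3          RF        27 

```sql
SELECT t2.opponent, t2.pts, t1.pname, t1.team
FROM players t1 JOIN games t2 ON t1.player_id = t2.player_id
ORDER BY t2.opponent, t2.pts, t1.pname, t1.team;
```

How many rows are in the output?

10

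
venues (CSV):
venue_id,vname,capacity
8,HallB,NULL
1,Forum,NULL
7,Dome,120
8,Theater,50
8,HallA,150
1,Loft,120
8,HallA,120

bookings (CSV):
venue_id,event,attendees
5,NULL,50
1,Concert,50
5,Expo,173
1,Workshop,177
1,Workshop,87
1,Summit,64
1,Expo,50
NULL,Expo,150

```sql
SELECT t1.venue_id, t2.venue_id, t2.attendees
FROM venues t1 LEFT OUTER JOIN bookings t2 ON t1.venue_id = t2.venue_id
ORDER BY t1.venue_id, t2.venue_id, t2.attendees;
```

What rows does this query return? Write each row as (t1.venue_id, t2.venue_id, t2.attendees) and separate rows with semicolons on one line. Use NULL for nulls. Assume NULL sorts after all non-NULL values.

(1, 1, 50); (1, 1, 50); (1, 1, 50); (1, 1, 50); (1, 1, 64); (1, 1, 64); (1, 1, 87); (1, 1, 87); (1, 1, 177); (1, 1, 177); (7, NULL, NULL); (8, NULL, NULL); (8, NULL, NULL); (8, NULL, NULL); (8, NULL, NULL)

LEFT JOIN keeps every row from `venues`; unmatched rows get NULL for `bookings`'s columns.
Matching on t1.venue_id = t2.venue_id. A NULL in a compared column never satisfies the condition.
Matched pairs: 10; unmatched t1 rows kept: 5.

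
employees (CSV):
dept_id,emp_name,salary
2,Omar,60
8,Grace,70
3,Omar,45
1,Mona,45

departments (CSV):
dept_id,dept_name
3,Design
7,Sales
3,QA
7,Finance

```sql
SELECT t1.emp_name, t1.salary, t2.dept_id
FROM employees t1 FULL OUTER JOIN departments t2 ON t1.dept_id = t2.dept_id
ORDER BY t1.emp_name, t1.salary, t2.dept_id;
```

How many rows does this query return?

FULL OUTER JOIN keeps every row from both sides; unmatched rows get NULL for the other side's columns.
Matching on t1.dept_id = t2.dept_id.
Matched pairs: 2; unmatched t1 rows kept: 3; unmatched t2 rows kept: 2.
Total: 2 matched + 5 padded = 7 rows.

7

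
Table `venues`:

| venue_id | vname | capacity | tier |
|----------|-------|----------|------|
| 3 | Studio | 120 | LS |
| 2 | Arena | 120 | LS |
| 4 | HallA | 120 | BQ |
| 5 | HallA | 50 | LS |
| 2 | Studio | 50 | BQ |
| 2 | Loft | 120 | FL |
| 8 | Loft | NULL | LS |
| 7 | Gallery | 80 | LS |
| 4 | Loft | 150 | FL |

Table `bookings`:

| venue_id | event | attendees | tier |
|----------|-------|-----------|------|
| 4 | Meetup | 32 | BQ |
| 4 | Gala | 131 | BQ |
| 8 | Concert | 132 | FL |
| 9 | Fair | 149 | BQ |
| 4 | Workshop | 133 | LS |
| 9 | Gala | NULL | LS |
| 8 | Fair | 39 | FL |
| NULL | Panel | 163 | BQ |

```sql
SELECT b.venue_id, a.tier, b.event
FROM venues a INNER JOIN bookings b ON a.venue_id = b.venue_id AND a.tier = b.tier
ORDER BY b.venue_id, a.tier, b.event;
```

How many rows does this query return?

2

INNER JOIN keeps only pairs where the ON condition holds.
Matching on a.venue_id = b.venue_id AND a.tier = b.tier. A NULL in a compared column never satisfies the condition.
- a row (venue_id=3, tier=LS): no match → dropped.
- a row (venue_id=2, tier=LS): no match → dropped.
- a row (venue_id=4, tier=BQ): matches 2 b row(s) → 2 output row(s).
- a row (venue_id=5, tier=LS): no match → dropped.
- a row (venue_id=2, tier=BQ): no match → dropped.
- a row (venue_id=2, tier=FL): no match → dropped.
- a row (venue_id=8, tier=LS): no match → dropped.
- a row (venue_id=7, tier=LS): no match → dropped.
- a row (venue_id=4, tier=FL): no match → dropped.
Total: 2 rows.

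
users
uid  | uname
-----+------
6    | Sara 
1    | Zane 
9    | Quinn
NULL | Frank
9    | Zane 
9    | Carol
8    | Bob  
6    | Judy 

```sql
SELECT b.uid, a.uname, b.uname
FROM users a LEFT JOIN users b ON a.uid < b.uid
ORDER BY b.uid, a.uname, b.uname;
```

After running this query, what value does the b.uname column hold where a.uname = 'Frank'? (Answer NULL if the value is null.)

LEFT JOIN keeps every row from `users a`; unmatched rows get NULL for `users b`'s columns.
Matching on a.uid < b.uid. A NULL in a compared column never satisfies the condition.
- a[0] uid=6 → 4 match(es) in b → 4 row(s).
- a[1] uid=1 → 6 match(es) in b → 6 row(s).
- a[2] uid=9 → no match; kept with NULLs on the b side.
- a[3] uid=NULL → no match; kept with NULLs on the b side.
- a[4] uid=9 → no match; kept with NULLs on the b side.
- a[5] uid=9 → no match; kept with NULLs on the b side.
- a[6] uid=8 → 3 match(es) in b → 3 row(s).
- a[7] uid=6 → 4 match(es) in b → 4 row(s).

NULL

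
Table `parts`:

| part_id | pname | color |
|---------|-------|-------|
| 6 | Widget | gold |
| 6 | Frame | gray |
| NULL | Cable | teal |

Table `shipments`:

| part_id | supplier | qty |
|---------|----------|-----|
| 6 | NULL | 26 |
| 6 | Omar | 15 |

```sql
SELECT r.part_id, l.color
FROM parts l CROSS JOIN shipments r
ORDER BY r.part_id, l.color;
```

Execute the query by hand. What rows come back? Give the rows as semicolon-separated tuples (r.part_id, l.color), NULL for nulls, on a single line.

(6, gold); (6, gold); (6, gray); (6, gray); (6, teal); (6, teal)

CROSS JOIN pairs every row of `parts` with every row of `shipments`: 3 × 2 = 6 rows.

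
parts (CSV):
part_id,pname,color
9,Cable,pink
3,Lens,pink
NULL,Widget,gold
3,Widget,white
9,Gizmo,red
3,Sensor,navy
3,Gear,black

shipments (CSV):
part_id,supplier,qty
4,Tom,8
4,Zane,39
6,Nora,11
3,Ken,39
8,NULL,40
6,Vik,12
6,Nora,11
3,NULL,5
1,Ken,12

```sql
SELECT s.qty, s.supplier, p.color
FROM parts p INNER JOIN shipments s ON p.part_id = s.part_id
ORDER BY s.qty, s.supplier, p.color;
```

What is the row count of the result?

INNER JOIN keeps only pairs where the ON condition holds.
Matching on p.part_id = s.part_id. A NULL in a compared column never satisfies the condition.
- part_id=9: no matching s row, dropped.
- part_id=3: 2 matching s row(s), so 2 row(s) emitted.
- part_id=NULL: no matching s row, dropped.
- part_id=3: 2 matching s row(s), so 2 row(s) emitted.
- part_id=9: no matching s row, dropped.
- part_id=3: 2 matching s row(s), so 2 row(s) emitted.
- part_id=3: 2 matching s row(s), so 2 row(s) emitted.
Total: 8 rows.

8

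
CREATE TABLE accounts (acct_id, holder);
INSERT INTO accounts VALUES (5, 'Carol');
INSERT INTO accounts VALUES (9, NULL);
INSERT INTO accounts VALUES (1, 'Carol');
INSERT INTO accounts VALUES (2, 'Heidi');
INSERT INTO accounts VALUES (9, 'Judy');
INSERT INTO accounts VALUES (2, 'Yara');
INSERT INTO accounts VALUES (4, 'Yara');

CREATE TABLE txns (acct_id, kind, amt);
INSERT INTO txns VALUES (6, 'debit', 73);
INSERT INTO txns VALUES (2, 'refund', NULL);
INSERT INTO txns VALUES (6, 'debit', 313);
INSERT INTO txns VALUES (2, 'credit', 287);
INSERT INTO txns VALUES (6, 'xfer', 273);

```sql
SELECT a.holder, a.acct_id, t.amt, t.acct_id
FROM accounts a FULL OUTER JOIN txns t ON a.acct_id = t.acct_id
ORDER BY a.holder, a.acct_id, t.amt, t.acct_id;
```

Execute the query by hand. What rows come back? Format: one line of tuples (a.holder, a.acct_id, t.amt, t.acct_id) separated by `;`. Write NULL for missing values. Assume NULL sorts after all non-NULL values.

FULL OUTER JOIN keeps every row from both sides; unmatched rows get NULL for the other side's columns.
Matching on a.acct_id = t.acct_id.
Matched pairs: 4; unmatched a rows kept: 5; unmatched t rows kept: 3.

(Carol, 1, NULL, NULL); (Carol, 5, NULL, NULL); (Heidi, 2, 287, 2); (Heidi, 2, NULL, 2); (Judy, 9, NULL, NULL); (Yara, 2, 287, 2); (Yara, 2, NULL, 2); (Yara, 4, NULL, NULL); (NULL, 9, NULL, NULL); (NULL, NULL, 73, 6); (NULL, NULL, 273, 6); (NULL, NULL, 313, 6)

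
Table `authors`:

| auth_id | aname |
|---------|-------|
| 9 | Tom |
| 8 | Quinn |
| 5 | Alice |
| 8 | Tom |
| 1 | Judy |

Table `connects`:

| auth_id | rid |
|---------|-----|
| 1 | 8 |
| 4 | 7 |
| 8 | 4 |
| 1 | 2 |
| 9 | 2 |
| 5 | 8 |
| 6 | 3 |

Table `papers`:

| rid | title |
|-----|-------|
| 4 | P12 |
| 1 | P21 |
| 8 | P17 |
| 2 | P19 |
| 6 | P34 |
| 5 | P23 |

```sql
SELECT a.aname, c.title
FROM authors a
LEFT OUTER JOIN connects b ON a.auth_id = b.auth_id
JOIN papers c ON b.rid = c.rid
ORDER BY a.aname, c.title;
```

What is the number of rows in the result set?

6

Joins associate left-to-right: authors LEFT JOIN connects on auth_id gives 6 intermediate row(s).
Then INNER JOIN `papers c` on rid: keep only rows whose b.rid appears in c.
Result: 6 row(s).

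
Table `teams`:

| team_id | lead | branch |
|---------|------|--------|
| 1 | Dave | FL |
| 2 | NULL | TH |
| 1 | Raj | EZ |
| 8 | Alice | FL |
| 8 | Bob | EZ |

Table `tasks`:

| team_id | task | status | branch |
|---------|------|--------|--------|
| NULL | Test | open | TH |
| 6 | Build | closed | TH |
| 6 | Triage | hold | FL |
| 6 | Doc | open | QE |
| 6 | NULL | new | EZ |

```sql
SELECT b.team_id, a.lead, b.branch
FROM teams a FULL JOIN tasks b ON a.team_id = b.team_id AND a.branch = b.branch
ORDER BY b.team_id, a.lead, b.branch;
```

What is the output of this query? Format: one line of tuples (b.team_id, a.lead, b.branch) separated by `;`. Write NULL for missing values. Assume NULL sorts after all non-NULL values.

(6, NULL, EZ); (6, NULL, FL); (6, NULL, QE); (6, NULL, TH); (NULL, Alice, NULL); (NULL, Bob, NULL); (NULL, Dave, NULL); (NULL, Raj, NULL); (NULL, NULL, TH); (NULL, NULL, NULL)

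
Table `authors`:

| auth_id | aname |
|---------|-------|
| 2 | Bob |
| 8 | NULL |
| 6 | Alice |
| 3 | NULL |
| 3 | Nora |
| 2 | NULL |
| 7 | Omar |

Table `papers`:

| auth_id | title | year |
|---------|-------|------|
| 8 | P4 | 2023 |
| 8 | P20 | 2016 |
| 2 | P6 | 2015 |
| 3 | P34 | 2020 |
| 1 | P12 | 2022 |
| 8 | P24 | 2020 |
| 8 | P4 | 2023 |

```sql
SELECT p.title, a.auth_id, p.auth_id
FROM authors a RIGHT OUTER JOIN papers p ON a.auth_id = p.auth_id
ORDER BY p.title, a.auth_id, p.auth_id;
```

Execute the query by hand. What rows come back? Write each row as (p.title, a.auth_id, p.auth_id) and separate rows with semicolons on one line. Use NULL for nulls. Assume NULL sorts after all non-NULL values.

(P12, NULL, 1); (P20, 8, 8); (P24, 8, 8); (P34, 3, 3); (P34, 3, 3); (P4, 8, 8); (P4, 8, 8); (P6, 2, 2); (P6, 2, 2)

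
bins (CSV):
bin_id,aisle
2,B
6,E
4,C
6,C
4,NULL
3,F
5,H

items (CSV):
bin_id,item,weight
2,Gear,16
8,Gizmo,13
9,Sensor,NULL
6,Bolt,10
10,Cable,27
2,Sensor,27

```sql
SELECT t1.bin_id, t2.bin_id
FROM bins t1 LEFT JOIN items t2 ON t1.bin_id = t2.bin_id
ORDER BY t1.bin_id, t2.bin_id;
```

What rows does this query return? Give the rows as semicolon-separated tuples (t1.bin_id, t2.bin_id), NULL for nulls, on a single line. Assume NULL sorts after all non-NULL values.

(2, 2); (2, 2); (3, NULL); (4, NULL); (4, NULL); (5, NULL); (6, 6); (6, 6)

LEFT JOIN keeps every row from `bins`; unmatched rows get NULL for `items`'s columns.
Matching on t1.bin_id = t2.bin_id.
- t1 (bin_id=2) pairs with 2 row(s) of t2.
- t1 (bin_id=6) pairs with 1 row(s) of t2.
- t1 (bin_id=4) has no partner → padded with NULL.
- t1 (bin_id=6) pairs with 1 row(s) of t2.
- t1 (bin_id=4) has no partner → padded with NULL.
- t1 (bin_id=3) has no partner → padded with NULL.
- t1 (bin_id=5) has no partner → padded with NULL.
After projecting and ordering:
t1.bin_id | t2.bin_id
2 | 2
2 | 2
3 | NULL
4 | NULL
4 | NULL
5 | NULL
6 | 6
6 | 6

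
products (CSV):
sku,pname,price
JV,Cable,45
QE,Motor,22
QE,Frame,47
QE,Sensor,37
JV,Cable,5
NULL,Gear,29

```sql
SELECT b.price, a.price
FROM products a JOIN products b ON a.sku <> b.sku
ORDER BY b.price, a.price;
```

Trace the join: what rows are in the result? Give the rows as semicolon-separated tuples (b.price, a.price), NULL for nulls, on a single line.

(5, 22); (5, 37); (5, 47); (22, 5); (22, 45); (37, 5); (37, 45); (45, 22); (45, 37); (45, 47); (47, 5); (47, 45)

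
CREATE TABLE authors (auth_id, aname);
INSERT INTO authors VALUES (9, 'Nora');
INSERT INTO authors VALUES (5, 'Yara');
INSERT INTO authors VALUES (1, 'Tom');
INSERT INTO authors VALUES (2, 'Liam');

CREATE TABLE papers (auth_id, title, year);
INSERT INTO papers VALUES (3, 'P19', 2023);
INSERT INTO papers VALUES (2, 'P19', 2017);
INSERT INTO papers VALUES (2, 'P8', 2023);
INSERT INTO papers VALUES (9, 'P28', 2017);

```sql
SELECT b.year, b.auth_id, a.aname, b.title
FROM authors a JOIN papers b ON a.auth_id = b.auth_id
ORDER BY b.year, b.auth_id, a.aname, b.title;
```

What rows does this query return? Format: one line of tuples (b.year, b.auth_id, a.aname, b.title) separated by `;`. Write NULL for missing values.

(2017, 2, Liam, P19); (2017, 9, Nora, P28); (2023, 2, Liam, P8)

INNER JOIN keeps only pairs where the ON condition holds.
Matching on a.auth_id = b.auth_id.
- a row (auth_id=9): matches 1 b row(s) → 1 output row(s).
- a row (auth_id=5): no match → dropped.
- a row (auth_id=1): no match → dropped.
- a row (auth_id=2): matches 2 b row(s) → 2 output row(s).
After projecting and ordering:
b.year | b.auth_id | a.aname | b.title
2017 | 2 | Liam | P19
2017 | 9 | Nora | P28
2023 | 2 | Liam | P8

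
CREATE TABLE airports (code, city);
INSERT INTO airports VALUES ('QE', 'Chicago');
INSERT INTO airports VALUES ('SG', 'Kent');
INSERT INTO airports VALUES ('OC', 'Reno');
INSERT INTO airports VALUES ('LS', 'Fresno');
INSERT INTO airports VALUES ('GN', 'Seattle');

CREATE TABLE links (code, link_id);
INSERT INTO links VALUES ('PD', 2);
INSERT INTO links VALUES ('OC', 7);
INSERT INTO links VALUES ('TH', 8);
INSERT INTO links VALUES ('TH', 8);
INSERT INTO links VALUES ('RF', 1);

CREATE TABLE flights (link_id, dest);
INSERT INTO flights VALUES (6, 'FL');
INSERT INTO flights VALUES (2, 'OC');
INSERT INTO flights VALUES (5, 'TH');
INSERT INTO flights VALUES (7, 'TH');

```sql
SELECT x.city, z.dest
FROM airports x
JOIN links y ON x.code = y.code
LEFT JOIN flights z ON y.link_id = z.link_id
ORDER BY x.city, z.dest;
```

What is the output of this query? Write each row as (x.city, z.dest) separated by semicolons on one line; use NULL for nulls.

(Reno, TH)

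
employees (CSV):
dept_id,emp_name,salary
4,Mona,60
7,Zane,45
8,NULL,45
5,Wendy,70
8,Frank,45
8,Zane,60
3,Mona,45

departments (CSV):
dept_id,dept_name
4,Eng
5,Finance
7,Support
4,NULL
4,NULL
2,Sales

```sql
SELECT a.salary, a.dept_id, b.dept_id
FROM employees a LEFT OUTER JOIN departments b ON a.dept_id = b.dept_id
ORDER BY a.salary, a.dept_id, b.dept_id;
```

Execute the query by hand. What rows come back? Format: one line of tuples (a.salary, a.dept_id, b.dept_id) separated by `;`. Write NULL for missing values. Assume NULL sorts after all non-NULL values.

LEFT JOIN keeps every row from `employees`; unmatched rows get NULL for `departments`'s columns.
Matching on a.dept_id = b.dept_id.
- a (dept_id=4) pairs with 3 row(s) of b.
- a (dept_id=7) pairs with 1 row(s) of b.
- a (dept_id=8) has no partner → padded with NULL.
- a (dept_id=5) pairs with 1 row(s) of b.
- a (dept_id=8) has no partner → padded with NULL.
- a (dept_id=8) has no partner → padded with NULL.
- a (dept_id=3) has no partner → padded with NULL.
After projecting and ordering:
a.salary | a.dept_id | b.dept_id
45 | 3 | NULL
45 | 7 | 7
45 | 8 | NULL
45 | 8 | NULL
60 | 4 | 4
60 | 4 | 4
60 | 4 | 4
60 | 8 | NULL
70 | 5 | 5

(45, 3, NULL); (45, 7, 7); (45, 8, NULL); (45, 8, NULL); (60, 4, 4); (60, 4, 4); (60, 4, 4); (60, 8, NULL); (70, 5, 5)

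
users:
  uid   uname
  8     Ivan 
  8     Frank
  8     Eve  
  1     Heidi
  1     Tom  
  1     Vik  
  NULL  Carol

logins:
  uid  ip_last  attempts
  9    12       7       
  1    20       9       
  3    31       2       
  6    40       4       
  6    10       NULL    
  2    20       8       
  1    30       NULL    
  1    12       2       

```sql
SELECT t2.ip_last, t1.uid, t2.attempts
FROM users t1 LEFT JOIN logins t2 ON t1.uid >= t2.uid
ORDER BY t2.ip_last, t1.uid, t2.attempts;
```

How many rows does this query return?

LEFT JOIN keeps every row from `users`; unmatched rows get NULL for `logins`'s columns.
Matching on t1.uid >= t2.uid. A NULL in a compared column never satisfies the condition.
- t1[0] uid=8 → 7 match(es) in t2 → 7 row(s).
- t1[1] uid=8 → 7 match(es) in t2 → 7 row(s).
- t1[2] uid=8 → 7 match(es) in t2 → 7 row(s).
- t1[3] uid=1 → 3 match(es) in t2 → 3 row(s).
- t1[4] uid=1 → 3 match(es) in t2 → 3 row(s).
- t1[5] uid=1 → 3 match(es) in t2 → 3 row(s).
- t1[6] uid=NULL → no match; kept with NULLs on the t2 side.
Total: 30 matched + 1 padded = 31 rows.

31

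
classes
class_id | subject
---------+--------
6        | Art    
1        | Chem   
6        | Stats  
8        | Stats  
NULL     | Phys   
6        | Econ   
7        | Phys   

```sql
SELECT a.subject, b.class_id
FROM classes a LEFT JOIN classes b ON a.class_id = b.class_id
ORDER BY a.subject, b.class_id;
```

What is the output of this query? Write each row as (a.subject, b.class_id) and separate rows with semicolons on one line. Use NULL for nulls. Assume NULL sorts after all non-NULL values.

(Art, 6); (Art, 6); (Art, 6); (Chem, 1); (Econ, 6); (Econ, 6); (Econ, 6); (Phys, 7); (Phys, NULL); (Stats, 6); (Stats, 6); (Stats, 6); (Stats, 8)

LEFT JOIN keeps every row from `classes a`; unmatched rows get NULL for `classes b`'s columns.
Matching on a.class_id = b.class_id. A NULL in a compared column never satisfies the condition.
- class_id=6: 3 matching b row(s), so 3 row(s) emitted.
- class_id=1: 1 matching b row(s), so 1 row(s) emitted.
- class_id=6: 3 matching b row(s), so 3 row(s) emitted.
- class_id=8: 1 matching b row(s), so 1 row(s) emitted.
- class_id=NULL: no b row matches, row kept with b columns NULL.
- class_id=6: 3 matching b row(s), so 3 row(s) emitted.
- class_id=7: 1 matching b row(s), so 1 row(s) emitted.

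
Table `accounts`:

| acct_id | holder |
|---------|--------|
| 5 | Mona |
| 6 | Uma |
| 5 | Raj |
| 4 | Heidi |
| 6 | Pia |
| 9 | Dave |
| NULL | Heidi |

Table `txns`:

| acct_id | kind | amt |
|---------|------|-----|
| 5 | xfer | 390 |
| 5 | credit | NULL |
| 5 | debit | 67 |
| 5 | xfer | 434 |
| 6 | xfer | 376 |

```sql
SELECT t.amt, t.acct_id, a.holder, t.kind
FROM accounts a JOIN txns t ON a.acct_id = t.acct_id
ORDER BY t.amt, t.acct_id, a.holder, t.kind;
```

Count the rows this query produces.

INNER JOIN keeps only pairs where the ON condition holds.
Matching on a.acct_id = t.acct_id. A NULL in a compared column never satisfies the condition.
Matched pairs: 10.
Total: 10 rows.

10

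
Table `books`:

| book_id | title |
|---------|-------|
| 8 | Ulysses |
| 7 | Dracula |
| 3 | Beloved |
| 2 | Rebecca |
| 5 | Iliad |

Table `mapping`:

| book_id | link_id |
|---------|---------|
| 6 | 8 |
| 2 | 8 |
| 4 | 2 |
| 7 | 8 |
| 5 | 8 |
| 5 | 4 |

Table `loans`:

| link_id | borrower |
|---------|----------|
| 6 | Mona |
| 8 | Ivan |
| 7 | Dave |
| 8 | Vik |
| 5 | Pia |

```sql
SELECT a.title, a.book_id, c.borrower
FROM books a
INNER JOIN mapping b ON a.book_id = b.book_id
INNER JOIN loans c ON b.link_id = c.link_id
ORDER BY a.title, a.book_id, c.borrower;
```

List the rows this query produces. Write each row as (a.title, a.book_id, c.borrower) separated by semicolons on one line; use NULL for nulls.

Evaluate left to right. First `books a INNER JOIN mapping b` on book_id: 4 row(s).
Then INNER JOIN `loans c` on link_id: keep only rows whose b.link_id appears in c.

(Dracula, 7, Ivan); (Dracula, 7, Vik); (Iliad, 5, Ivan); (Iliad, 5, Vik); (Rebecca, 2, Ivan); (Rebecca, 2, Vik)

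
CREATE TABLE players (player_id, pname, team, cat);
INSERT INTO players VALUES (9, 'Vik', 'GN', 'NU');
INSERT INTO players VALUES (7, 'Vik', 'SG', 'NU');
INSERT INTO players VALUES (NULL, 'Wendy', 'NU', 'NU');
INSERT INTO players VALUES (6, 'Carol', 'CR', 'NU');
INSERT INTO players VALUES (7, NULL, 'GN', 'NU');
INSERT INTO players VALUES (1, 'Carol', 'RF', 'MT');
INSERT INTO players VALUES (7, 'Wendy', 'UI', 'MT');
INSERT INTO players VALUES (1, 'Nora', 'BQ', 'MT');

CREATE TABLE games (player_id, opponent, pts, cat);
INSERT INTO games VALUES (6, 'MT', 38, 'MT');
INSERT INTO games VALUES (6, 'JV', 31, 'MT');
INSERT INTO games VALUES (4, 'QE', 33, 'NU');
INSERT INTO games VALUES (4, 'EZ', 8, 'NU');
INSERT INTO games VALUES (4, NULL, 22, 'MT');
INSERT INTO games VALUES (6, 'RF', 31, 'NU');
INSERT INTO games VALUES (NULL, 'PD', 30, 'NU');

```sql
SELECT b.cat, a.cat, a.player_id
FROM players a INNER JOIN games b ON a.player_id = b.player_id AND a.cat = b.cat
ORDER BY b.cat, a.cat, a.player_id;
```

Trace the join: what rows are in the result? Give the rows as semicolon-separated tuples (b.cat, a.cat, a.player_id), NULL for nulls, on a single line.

(NU, NU, 6)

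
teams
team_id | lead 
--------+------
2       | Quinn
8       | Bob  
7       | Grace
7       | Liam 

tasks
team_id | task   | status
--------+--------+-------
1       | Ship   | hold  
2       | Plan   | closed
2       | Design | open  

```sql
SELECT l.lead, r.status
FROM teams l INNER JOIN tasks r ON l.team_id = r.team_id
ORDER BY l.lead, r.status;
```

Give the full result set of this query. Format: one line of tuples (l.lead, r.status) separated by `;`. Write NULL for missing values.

INNER JOIN keeps only pairs where the ON condition holds.
Matching on l.team_id = r.team_id.
- team_id=2: 2 matching r row(s), so 2 row(s) emitted.
- team_id=8: no matching r row, dropped.
- team_id=7: no matching r row, dropped.
- team_id=7: no matching r row, dropped.
After projecting and ordering:
l.lead | r.status
Quinn | closed
Quinn | open

(Quinn, closed); (Quinn, open)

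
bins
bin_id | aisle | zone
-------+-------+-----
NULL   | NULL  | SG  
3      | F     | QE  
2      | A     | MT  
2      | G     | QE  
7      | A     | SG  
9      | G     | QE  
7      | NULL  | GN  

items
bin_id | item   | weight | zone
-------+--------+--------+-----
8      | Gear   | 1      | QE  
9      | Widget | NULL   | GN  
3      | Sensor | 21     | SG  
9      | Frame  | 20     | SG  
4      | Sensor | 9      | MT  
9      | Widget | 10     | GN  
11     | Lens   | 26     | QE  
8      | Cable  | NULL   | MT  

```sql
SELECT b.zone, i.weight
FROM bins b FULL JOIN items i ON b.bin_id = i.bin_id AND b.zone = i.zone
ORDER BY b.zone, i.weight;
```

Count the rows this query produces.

FULL OUTER JOIN keeps every row from both sides; unmatched rows get NULL for the other side's columns.
Matching on b.bin_id = i.bin_id AND b.zone = i.zone. A NULL in a compared column never satisfies the condition.
- b[0] bin_id=NULL, zone=SG → no match; kept with NULLs on the i side.
- b[1] bin_id=3, zone=QE → no match; kept with NULLs on the i side.
- b[2] bin_id=2, zone=MT → no match; kept with NULLs on the i side.
- b[3] bin_id=2, zone=QE → no match; kept with NULLs on the i side.
- b[4] bin_id=7, zone=SG → no match; kept with NULLs on the i side.
- b[5] bin_id=9, zone=QE → no match; kept with NULLs on the i side.
- b[6] bin_id=7, zone=GN → no match; kept with NULLs on the i side.
- 8 row(s) from i found no b partner → padded with NULL.
Total: 0 matched + 15 padded = 15 rows.

15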